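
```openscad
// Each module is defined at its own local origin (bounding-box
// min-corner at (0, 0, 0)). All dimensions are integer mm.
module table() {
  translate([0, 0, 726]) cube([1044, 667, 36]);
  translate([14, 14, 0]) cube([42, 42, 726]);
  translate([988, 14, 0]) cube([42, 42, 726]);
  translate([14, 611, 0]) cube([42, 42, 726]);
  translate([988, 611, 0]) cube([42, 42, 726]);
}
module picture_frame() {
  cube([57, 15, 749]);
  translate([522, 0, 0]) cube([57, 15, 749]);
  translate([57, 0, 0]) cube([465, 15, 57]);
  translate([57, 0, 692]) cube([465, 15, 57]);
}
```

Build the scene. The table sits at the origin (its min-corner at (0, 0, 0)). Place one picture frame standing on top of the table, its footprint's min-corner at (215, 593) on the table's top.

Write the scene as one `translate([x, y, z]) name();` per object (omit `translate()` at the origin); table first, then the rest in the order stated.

table();
translate([215, 593, 762]) picture_frame();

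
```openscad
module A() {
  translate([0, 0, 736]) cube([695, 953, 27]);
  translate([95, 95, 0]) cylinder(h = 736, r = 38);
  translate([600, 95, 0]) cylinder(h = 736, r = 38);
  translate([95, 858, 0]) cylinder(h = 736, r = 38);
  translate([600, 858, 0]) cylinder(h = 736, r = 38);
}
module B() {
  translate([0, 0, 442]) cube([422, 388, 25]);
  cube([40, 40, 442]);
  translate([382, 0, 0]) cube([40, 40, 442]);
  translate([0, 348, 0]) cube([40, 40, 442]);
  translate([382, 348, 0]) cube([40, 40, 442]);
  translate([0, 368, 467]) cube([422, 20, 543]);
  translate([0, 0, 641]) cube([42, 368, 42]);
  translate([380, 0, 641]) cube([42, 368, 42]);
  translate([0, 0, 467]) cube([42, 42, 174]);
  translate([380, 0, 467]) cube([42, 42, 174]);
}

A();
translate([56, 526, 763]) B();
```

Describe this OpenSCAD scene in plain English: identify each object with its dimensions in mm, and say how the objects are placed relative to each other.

A is a table with a 695×953 mm rectangular top, 27 mm thick, top surface at z = 763 mm, supported by four round legs of 76 mm diameter, each leg's bounding box inset 57 mm from the nearest pair of top edges, running from the floor.

B is a chair: 422×388 mm seat, 25 mm thick, top at z = 467 mm, on four 40 mm square corner legs flush with the seat edges. A 20 mm thick backrest slab spans the full seat width, extending 543 mm above the seat top, its back face flush with the seat's +y edge. Two armrests of 42×42 mm section run along each side from the seat's front edge to the front of the backrest, top faces 216 mm above the seat top and outer faces flush with the seat's x-edges; a 42×42 mm post under the front of each armrest stands on the seat at the front corner.

The chair is on top of the table.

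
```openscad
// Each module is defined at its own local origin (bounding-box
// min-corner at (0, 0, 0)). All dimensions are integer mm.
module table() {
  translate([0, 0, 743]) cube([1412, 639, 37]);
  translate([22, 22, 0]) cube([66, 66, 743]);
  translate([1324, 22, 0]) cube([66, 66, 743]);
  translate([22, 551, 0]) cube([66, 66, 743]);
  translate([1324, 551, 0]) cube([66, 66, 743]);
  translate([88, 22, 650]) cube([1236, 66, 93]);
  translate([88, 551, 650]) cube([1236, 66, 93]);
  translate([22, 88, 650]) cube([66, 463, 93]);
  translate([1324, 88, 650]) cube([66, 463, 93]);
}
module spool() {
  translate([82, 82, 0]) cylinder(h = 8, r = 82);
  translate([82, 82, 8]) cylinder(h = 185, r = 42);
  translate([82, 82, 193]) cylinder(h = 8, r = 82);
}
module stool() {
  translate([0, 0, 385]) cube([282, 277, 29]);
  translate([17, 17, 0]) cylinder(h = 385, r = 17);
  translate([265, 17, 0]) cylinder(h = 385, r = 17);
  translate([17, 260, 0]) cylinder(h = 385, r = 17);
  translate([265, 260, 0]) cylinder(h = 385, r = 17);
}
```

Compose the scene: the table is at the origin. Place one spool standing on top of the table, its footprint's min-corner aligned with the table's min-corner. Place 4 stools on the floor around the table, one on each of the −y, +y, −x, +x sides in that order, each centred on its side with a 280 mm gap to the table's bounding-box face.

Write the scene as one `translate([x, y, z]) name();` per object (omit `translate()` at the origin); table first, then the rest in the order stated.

table();
translate([0, 0, 780]) spool();
translate([565, -557, 0]) stool();
translate([565, 919, 0]) stool();
translate([-562, 181, 0]) stool();
translate([1692, 181, 0]) stool();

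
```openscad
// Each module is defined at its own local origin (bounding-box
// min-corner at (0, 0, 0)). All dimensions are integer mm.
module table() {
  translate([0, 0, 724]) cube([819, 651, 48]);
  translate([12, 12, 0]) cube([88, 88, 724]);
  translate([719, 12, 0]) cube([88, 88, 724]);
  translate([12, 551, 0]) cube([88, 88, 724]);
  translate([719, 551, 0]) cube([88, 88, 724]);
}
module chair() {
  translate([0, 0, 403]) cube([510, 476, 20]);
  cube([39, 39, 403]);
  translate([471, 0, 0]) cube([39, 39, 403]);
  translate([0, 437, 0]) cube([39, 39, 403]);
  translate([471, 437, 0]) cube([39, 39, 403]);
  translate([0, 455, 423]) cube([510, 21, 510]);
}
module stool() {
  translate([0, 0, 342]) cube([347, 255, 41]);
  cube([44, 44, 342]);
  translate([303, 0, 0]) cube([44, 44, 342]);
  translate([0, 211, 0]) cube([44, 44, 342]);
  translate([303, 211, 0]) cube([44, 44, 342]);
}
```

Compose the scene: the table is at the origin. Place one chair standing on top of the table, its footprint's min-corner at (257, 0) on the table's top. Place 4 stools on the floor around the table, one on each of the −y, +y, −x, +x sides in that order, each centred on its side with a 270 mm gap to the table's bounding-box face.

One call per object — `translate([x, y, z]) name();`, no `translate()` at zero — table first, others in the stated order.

table();
translate([257, 0, 772]) chair();
translate([236, -525, 0]) stool();
translate([236, 921, 0]) stool();
translate([-617, 198, 0]) stool();
translate([1089, 198, 0]) stool();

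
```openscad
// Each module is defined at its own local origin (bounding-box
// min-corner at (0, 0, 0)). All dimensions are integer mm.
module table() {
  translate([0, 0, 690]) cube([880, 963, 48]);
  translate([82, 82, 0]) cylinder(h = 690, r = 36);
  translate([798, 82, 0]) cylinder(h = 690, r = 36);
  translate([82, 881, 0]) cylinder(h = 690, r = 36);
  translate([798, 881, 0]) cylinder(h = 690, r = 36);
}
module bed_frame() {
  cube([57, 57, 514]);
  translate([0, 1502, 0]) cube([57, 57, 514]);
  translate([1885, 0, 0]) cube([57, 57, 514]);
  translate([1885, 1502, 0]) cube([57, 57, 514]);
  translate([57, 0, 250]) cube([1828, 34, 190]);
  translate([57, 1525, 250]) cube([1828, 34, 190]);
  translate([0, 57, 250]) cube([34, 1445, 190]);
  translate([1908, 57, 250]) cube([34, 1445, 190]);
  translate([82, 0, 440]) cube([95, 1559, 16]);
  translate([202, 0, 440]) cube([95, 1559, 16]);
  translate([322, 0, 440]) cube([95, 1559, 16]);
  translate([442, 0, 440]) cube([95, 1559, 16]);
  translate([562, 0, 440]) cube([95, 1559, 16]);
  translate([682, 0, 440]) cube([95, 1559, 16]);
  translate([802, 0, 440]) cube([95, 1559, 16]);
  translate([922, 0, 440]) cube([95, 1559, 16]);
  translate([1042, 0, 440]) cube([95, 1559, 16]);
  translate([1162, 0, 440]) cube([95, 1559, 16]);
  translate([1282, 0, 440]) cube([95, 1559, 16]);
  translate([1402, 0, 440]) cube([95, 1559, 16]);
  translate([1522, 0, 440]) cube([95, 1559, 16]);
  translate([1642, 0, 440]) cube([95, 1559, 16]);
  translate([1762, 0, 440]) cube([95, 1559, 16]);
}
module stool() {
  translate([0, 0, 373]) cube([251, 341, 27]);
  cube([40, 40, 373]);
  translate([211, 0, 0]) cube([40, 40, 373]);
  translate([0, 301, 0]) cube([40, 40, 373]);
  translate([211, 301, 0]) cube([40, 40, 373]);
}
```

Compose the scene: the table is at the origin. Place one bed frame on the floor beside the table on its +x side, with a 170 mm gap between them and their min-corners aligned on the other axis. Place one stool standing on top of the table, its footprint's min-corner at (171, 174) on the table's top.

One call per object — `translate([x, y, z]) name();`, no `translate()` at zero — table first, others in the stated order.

table();
translate([1050, 0, 0]) bed_frame();
translate([171, 174, 738]) stool();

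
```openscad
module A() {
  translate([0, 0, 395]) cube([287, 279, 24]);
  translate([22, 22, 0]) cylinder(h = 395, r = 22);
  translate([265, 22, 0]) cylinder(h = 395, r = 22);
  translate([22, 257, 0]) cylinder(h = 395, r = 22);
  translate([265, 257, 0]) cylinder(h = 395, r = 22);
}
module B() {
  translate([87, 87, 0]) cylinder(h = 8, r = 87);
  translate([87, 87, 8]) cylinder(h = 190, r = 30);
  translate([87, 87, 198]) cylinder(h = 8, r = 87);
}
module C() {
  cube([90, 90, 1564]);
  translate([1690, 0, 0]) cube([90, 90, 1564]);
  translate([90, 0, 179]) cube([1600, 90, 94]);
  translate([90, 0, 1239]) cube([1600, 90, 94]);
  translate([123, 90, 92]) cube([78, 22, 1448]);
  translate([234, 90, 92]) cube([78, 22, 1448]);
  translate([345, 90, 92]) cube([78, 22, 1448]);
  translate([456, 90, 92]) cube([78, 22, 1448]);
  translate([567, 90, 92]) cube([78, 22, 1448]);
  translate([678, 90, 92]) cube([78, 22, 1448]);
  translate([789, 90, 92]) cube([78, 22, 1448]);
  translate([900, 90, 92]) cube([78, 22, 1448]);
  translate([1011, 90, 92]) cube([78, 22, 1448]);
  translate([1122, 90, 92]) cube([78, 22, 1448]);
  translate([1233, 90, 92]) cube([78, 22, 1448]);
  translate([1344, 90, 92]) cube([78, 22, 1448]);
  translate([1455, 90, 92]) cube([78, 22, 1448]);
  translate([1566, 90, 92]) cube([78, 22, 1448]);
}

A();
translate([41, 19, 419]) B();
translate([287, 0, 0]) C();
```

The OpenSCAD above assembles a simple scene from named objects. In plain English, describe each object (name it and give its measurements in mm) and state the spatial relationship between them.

A is a four-legged stool. The seat is 287×279 mm, 24 mm thick, top at z = 419 mm. It stands on four round legs, each 44 mm in diameter, from z = 0 to the seat underside, each leg's axis is inset half a diameter from the nearest pair of seat edges (so the leg's bounding box is flush with the corner).

B is a spool: two coaxial disc flanges of radius 87 mm and thickness 8 mm, joined by a core cylinder of radius 30 mm and height 190 mm. The lower flange rests on z = 0 and the three cylinders share a vertical axis.

C is a fence section. Two 90×90 mm posts, 1564 mm tall, stand on the floor with a clear span of 1600 mm between their inner faces. Two horizontal rails of 90×94 mm section span the gap between the posts with their undersides at z = 179 mm and z = 1239 mm, flush with the posts' −y face. 14 pickets, each 78 mm wide, 22 mm thick and 1448 mm tall, are fixed to the +y face of the rails with their bottoms at z = 92 mm, evenly spaced across the span with equal gaps (rounded down to the nearest mm) at the −x end and between each pair — any rounding remainder accumulates at the +x end.

The spool is on top of the stool. The fence section is against the stool's +x side, with their −y faces flush.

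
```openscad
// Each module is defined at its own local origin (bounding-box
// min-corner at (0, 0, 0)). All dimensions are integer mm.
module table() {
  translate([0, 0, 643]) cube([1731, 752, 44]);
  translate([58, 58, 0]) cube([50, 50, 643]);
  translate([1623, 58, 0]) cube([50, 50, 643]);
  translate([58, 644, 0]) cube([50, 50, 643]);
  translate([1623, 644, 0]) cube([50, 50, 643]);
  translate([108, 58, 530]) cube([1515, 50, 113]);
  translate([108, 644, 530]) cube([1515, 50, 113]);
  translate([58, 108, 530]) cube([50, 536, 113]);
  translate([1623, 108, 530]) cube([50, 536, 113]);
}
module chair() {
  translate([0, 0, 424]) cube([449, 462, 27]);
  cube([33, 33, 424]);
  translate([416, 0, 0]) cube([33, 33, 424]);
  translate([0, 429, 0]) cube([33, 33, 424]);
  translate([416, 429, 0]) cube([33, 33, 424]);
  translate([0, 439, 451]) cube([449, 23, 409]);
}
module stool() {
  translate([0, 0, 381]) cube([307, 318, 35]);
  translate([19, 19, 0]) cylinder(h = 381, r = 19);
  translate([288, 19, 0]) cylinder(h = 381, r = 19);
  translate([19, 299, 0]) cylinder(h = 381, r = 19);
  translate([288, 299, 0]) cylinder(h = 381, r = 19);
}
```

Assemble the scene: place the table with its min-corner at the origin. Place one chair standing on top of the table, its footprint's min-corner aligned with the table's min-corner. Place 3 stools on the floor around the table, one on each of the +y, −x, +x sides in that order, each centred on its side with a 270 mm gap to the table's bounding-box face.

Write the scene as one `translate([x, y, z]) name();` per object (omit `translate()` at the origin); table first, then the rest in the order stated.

table();
translate([0, 0, 687]) chair();
translate([712, 1022, 0]) stool();
translate([-577, 217, 0]) stool();
translate([2001, 217, 0]) stool();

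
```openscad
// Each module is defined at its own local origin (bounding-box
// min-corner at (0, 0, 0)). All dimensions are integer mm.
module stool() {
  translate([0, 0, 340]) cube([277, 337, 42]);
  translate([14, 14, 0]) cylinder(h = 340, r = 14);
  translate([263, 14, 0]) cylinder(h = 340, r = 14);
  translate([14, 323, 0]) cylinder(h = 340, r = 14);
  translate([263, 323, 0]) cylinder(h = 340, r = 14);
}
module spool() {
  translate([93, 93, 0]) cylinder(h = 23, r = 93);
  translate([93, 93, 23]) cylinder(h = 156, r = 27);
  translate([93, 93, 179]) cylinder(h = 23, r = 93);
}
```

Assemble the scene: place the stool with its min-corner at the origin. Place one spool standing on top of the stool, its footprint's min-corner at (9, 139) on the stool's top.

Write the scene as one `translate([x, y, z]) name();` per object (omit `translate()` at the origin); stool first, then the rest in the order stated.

stool();
translate([9, 139, 382]) spool();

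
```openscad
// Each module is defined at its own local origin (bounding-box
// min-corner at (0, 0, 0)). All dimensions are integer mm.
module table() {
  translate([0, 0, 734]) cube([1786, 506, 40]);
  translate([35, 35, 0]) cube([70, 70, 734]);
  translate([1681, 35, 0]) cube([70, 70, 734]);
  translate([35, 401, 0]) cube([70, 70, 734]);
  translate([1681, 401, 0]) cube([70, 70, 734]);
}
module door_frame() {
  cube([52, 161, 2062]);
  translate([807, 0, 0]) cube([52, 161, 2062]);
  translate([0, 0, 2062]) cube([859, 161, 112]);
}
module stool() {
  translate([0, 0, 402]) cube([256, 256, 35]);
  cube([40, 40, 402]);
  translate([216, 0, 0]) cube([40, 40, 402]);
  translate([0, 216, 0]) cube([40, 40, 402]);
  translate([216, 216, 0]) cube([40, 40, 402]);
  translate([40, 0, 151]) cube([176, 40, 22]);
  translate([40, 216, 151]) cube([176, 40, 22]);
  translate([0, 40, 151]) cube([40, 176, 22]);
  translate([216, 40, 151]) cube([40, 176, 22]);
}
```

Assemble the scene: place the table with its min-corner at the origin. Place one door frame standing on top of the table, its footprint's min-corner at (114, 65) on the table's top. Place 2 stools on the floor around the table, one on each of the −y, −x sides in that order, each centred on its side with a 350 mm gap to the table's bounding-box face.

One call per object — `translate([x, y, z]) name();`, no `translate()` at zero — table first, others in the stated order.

table();
translate([114, 65, 774]) door_frame();
translate([765, -606, 0]) stool();
translate([-606, 125, 0]) stool();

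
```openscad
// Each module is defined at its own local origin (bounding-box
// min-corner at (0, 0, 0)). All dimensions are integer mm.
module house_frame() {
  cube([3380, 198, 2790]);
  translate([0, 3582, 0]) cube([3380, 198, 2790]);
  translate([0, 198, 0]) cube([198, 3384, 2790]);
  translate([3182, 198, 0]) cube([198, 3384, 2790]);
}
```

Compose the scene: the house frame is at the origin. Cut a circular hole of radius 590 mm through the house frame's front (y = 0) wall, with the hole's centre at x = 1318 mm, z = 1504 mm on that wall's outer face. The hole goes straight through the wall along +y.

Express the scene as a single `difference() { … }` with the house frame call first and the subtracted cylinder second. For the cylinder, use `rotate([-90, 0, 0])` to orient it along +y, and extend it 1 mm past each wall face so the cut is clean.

difference() {
  house_frame();
  translate([1318, -1, 1504]) rotate([-90, 0, 0]) cylinder(h = 200, r = 590);
}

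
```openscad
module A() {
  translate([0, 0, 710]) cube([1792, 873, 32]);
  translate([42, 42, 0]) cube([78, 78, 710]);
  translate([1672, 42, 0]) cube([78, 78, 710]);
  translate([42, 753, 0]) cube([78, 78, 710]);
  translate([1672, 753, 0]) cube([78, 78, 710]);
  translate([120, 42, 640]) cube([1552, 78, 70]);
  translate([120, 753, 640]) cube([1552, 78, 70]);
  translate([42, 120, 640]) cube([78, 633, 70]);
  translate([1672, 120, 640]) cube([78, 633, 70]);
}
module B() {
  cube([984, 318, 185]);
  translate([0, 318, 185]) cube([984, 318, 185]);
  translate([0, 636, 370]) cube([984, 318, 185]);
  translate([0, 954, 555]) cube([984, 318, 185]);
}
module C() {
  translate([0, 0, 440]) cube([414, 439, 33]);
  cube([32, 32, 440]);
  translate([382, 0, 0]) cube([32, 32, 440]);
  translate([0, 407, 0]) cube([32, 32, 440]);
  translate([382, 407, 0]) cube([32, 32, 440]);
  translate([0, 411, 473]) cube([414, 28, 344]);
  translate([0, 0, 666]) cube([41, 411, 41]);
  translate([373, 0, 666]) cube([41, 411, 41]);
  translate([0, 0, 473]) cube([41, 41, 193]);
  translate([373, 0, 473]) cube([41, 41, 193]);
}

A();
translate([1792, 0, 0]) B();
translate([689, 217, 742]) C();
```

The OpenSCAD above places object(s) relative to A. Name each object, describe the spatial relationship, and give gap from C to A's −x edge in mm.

The chair's min-x is at 689; the table's min-x is 0; gap = 689 mm.

A is a table. B is a staircase. C is a chair. The staircase is against the table's +x side, with their −y faces flush. The chair is on top of the table, centred. The gap from the chair to the table's −x edge is 689 mm.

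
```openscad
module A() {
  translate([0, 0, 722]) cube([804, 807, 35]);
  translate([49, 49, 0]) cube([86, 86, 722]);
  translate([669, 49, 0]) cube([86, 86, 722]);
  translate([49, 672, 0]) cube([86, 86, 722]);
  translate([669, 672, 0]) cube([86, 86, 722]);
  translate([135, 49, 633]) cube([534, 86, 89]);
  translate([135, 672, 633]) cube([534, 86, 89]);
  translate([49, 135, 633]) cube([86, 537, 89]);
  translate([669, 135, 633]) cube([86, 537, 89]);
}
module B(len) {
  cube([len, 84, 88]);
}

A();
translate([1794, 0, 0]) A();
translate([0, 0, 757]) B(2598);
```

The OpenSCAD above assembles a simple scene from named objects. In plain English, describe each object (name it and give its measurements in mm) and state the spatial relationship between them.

A is a rectangular dining table. The top is 804×807×35 mm with its upper surface at z = 757 mm. It stands on four 86×86 mm square legs, each inset 49 mm from the nearest pair of top edges, running from the floor to the underside of the top. Four apron rails, 86 mm thick and 89 mm tall, run between adjacent legs with their top edges flush with the underside of the top and their outer faces flush with the legs' outer faces.

B is a rectangular beam 2598 mm long (x), 84 mm deep (y), 88 mm thick (z).

The beam spans the tops of two tables placed 990 mm apart, resting at z = 757 mm.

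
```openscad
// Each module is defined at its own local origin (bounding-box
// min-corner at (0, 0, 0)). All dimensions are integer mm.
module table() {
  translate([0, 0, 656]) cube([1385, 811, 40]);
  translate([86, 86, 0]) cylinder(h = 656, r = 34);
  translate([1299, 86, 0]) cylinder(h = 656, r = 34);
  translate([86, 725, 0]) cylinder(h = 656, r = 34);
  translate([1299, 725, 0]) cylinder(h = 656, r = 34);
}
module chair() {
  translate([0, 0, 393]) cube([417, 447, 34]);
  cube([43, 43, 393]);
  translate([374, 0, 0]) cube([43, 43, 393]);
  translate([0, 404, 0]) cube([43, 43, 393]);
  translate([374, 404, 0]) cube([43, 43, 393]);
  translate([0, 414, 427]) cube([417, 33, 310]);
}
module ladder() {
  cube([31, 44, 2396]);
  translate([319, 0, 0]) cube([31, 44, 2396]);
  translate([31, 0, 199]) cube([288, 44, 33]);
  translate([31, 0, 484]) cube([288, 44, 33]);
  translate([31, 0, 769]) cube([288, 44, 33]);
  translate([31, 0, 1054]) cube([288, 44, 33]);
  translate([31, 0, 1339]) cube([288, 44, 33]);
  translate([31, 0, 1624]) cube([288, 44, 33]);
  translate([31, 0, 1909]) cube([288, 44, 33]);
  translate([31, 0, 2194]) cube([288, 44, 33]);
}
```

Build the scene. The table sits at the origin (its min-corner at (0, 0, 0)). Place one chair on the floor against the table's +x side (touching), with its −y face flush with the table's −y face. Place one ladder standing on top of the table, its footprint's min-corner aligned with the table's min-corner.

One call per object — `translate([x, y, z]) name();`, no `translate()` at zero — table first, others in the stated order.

table();
translate([1385, 0, 0]) chair();
translate([0, 0, 696]) ladder();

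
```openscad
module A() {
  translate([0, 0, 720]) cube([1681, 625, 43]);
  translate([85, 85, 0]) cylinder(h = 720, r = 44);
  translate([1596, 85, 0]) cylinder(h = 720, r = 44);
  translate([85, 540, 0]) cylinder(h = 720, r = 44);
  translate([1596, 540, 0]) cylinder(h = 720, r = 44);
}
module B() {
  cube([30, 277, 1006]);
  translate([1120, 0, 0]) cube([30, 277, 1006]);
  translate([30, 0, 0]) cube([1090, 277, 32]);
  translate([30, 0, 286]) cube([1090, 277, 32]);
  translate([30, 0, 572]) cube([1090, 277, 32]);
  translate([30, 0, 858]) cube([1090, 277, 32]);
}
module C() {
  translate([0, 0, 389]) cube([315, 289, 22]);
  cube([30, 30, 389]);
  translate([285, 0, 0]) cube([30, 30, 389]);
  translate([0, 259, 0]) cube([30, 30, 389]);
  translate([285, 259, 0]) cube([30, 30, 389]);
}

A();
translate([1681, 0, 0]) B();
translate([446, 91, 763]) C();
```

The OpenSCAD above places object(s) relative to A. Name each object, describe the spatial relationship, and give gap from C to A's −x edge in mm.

The stool's min-x is at 446; the table's min-x is 0; gap = 446 mm.

A is a table. B is a bookshelf. C is a stool. The bookshelf is against the table's +x side, with their −y faces flush. The stool is on top of the table. The gap from the stool to the table's −x edge is 446 mm.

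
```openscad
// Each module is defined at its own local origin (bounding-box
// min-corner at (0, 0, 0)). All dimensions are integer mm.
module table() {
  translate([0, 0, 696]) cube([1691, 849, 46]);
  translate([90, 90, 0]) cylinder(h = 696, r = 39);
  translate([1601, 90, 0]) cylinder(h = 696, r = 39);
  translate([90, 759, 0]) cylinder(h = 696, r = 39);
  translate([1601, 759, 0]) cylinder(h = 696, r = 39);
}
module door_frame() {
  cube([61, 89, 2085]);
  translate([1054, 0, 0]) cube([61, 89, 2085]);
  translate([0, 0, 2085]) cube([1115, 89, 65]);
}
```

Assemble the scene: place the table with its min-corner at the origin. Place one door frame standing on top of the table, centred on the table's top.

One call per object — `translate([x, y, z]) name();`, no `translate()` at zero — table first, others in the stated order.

table();
translate([288, 380, 742]) door_frame();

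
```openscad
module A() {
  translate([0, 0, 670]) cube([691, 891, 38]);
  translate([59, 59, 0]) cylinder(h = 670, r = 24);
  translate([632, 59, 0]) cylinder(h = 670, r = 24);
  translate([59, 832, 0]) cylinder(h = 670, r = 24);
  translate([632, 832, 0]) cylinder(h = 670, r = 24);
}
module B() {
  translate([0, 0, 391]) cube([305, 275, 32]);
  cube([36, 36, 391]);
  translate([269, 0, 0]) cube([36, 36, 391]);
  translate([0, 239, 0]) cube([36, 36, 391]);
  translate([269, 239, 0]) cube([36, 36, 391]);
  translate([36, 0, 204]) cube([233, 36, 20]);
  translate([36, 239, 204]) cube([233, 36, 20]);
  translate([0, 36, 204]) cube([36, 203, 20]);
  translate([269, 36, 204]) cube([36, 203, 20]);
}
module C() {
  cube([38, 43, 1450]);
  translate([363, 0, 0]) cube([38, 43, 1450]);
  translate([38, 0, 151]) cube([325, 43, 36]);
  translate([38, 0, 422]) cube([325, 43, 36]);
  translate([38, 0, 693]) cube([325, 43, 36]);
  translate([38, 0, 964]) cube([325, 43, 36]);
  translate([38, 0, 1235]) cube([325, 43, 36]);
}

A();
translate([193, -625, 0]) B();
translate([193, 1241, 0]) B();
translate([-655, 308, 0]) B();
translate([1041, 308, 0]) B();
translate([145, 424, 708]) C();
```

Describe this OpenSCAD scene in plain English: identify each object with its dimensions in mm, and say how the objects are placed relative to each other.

A is a table with a 691×891 mm rectangular top, 38 mm thick, top surface at z = 708 mm, supported by four round legs of 48 mm diameter, each leg's bounding box inset 35 mm from the nearest pair of top edges, running from the floor.

B is a simple wooden stool: a rectangular seat 305 mm (x) by 275 mm (y), 32 mm thick, top face at z = 423 mm, on four square legs, each 36×36 mm in cross-section. The legs rest on z = 0, each flush with a corner of the seat. Four stretchers, 36 mm wide and 20 mm tall, connect adjacent legs with their undersides at z = 204 mm, each running between the inner faces of the legs it joins and aligned with the legs' outer faces on the other axis.

C is a straight ladder. Two 38×43 mm vertical rails, 1450 mm tall, stand 401 mm apart (outside-to-outside) with their front faces coplanar on the −y side. 5 rungs, each 43 mm deep and 36 mm tall, span between the inner faces of the rails, front faces flush with the rails. The lowest rung's underside is at z = 151 mm and rungs are spaced 271 mm apart (underside to underside).

Four stools sit around the table at the −y, +y, −x, +x sides. The ladder is on top of the table, centred.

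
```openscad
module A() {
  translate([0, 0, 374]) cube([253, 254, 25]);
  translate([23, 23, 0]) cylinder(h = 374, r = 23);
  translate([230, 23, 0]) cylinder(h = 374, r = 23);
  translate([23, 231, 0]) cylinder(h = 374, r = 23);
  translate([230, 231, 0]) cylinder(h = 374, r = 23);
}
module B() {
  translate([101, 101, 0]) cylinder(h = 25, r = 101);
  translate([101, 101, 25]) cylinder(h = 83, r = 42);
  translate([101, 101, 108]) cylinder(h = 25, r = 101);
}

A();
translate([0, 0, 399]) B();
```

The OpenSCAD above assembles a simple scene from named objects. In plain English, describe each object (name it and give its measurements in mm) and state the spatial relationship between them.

A is a four-legged stool. The seat is 253×254 mm, 25 mm thick, top at z = 399 mm. It stands on four round legs, each 46 mm in diameter, from z = 0 to the seat underside, each leg's axis is inset half a diameter from the nearest pair of seat edges (so the leg's bounding box is flush with the corner).

B is a spool: two coaxial disc flanges of radius 101 mm and thickness 25 mm, joined by a core cylinder of radius 42 mm and height 83 mm. The lower flange rests on z = 0 and the three cylinders share a vertical axis.

The spool is on top of the stool.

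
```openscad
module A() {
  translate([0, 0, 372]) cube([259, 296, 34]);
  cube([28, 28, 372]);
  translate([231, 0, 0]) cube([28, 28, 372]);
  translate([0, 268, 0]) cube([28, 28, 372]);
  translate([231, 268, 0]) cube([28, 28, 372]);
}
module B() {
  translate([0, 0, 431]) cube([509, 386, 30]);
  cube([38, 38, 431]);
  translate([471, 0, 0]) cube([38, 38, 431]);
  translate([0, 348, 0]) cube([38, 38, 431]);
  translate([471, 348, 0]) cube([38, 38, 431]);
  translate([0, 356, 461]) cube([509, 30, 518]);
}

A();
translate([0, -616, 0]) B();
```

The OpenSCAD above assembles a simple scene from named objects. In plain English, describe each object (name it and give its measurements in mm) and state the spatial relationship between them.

A is a four-legged stool. The seat is a 259×296×34 mm slab whose top surface is at z = 406 mm; four square legs, each 28×28 mm in cross-section, run from the floor (z = 0) to the underside of the seat, each flush with a corner of the seat.

B is a chair: 509×386 mm seat, 30 mm thick, top at z = 461 mm, on four 38 mm square corner legs flush with the seat edges. A 30 mm thick backrest slab spans the full seat width, extending 518 mm above the seat top, its back face flush with the seat's +y edge.

The chair is on the floor beside the stool on its −y side.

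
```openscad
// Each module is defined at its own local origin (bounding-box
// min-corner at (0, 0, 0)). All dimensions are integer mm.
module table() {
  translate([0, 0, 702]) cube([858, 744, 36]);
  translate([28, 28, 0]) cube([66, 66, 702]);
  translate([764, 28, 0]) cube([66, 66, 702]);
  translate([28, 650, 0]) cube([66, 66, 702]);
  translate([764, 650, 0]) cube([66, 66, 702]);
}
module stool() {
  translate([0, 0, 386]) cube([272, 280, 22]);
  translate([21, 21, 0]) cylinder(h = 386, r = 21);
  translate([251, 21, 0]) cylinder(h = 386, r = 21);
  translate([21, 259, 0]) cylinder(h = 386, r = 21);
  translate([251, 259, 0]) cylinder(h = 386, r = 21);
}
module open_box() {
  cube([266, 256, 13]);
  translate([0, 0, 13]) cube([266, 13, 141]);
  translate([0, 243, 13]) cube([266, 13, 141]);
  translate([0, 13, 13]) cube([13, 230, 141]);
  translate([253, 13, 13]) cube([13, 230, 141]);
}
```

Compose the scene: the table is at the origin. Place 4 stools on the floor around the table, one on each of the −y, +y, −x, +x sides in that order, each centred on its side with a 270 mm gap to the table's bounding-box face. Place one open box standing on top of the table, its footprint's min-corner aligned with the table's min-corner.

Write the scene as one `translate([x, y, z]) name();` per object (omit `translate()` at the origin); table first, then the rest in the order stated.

table();
translate([293, -550, 0]) stool();
translate([293, 1014, 0]) stool();
translate([-542, 232, 0]) stool();
translate([1128, 232, 0]) stool();
translate([0, 0, 738]) open_box();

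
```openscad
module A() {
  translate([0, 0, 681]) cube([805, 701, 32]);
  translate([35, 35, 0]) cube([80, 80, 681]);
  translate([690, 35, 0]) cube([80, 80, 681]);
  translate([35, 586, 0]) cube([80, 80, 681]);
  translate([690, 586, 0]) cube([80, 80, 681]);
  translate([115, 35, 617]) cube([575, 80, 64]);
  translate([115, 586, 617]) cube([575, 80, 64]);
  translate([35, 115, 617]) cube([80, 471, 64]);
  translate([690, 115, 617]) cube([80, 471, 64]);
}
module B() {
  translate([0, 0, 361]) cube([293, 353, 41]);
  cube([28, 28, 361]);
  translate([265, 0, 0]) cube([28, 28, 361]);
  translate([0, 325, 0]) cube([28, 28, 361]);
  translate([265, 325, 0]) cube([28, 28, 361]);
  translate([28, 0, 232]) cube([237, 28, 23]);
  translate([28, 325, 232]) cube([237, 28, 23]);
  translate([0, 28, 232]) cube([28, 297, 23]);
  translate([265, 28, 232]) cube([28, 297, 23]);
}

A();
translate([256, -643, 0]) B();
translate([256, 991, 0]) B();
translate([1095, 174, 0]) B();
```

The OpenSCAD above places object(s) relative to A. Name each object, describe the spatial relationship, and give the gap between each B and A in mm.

Each stool's nearest face is 290 mm from the table's bounding box.

A is a table. B is a stool. Three stools sit around the table at the −y, +y, +x sides. The gap between each stool and the table is 290 mm.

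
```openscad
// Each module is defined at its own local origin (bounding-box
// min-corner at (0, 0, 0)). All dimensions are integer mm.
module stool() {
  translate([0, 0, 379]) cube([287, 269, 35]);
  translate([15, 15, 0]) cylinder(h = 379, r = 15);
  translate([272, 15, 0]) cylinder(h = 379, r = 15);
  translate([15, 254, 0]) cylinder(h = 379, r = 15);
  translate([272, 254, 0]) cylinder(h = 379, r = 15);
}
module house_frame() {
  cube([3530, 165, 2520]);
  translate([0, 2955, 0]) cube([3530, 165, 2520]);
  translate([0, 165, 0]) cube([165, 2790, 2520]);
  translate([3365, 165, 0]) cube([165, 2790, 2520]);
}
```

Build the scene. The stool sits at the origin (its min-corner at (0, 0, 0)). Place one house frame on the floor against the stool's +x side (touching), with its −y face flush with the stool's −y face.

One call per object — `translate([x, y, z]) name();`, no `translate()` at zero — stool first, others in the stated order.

stool();
translate([287, 0, 0]) house_frame();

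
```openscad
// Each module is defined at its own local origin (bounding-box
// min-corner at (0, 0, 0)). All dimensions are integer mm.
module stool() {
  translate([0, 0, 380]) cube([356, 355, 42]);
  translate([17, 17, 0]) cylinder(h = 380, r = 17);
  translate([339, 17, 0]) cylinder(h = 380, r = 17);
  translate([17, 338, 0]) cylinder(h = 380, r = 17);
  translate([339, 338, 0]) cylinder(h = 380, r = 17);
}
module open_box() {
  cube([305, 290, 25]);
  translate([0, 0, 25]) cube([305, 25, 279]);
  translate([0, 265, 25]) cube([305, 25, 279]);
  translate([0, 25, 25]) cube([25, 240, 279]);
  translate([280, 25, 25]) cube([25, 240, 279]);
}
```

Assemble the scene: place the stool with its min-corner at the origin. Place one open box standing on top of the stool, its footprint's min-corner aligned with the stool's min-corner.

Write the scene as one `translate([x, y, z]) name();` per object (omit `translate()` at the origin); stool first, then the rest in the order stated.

stool();
translate([0, 0, 422]) open_box();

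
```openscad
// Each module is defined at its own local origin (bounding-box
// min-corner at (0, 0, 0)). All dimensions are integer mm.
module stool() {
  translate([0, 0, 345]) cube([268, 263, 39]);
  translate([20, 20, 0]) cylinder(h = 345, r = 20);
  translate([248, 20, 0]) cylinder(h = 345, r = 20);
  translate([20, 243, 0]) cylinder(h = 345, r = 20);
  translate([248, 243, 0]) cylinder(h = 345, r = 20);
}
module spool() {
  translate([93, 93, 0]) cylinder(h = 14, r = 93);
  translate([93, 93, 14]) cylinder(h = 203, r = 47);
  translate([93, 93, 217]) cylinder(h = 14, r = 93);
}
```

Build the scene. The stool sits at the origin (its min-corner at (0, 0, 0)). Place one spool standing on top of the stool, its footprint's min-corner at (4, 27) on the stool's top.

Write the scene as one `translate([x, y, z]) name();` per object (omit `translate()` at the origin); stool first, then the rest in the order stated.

stool();
translate([4, 27, 384]) spool();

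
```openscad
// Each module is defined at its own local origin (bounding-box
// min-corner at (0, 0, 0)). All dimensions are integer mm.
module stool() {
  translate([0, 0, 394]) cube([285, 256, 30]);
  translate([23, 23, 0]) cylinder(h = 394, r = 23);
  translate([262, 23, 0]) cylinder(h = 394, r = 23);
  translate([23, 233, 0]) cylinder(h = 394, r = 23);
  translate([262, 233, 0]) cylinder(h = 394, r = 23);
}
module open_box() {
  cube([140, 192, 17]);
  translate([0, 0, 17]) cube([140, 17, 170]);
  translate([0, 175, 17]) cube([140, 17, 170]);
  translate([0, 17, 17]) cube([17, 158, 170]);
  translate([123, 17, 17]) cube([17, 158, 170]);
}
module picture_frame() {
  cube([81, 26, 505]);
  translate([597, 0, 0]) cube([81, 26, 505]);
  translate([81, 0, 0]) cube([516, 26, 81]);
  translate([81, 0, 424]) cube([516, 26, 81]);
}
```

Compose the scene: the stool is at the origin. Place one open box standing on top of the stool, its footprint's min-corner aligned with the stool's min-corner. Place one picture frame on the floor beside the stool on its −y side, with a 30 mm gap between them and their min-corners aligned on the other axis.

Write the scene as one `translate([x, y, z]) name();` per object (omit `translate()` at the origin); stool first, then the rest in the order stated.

stool();
translate([0, 0, 424]) open_box();
translate([0, -56, 0]) picture_frame();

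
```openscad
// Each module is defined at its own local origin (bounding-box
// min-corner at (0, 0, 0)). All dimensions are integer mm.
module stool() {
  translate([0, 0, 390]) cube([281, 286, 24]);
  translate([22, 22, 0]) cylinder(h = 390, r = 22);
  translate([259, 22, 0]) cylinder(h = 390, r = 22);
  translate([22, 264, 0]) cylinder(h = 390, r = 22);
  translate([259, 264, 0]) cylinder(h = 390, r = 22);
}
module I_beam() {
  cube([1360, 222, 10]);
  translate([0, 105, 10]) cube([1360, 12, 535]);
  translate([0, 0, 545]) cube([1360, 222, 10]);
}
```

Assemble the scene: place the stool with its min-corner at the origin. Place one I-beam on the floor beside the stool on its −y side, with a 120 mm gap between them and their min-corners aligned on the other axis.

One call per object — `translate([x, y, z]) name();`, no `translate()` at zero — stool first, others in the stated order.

stool();
translate([0, -342, 0]) I_beam();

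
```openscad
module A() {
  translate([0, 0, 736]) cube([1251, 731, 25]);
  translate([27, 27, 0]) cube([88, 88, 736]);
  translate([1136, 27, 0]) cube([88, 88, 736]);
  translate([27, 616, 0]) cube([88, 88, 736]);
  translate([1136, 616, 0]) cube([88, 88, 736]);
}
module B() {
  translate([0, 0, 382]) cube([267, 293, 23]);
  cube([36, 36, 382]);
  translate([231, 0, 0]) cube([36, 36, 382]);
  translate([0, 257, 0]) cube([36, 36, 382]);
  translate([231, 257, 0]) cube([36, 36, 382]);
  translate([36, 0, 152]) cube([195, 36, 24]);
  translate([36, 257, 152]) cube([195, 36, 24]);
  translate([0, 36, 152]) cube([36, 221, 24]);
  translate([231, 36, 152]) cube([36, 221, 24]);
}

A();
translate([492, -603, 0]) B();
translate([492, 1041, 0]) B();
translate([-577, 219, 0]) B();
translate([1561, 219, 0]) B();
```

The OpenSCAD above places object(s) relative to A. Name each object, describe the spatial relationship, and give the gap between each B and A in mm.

Each stool's nearest face is 310 mm from the table's bounding box.

A is a table. B is a stool. Four stools sit around the table at the −y, +y, −x, +x sides. The gap between each stool and the table is 310 mm.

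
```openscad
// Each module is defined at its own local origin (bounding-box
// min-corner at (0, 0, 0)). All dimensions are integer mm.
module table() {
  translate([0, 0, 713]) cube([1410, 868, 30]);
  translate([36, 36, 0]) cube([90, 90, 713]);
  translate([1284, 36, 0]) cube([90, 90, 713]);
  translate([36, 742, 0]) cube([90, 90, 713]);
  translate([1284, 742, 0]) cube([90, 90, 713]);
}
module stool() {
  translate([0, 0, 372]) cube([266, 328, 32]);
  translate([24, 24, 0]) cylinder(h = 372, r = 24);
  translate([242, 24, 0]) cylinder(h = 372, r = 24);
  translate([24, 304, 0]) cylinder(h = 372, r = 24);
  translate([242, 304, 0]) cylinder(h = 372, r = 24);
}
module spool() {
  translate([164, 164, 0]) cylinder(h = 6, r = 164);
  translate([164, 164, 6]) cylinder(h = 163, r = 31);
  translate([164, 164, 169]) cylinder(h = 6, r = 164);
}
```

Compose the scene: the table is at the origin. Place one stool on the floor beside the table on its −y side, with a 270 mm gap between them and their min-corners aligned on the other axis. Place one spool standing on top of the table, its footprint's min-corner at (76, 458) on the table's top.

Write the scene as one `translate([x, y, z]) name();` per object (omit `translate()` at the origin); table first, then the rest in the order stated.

table();
translate([0, -598, 0]) stool();
translate([76, 458, 743]) spool();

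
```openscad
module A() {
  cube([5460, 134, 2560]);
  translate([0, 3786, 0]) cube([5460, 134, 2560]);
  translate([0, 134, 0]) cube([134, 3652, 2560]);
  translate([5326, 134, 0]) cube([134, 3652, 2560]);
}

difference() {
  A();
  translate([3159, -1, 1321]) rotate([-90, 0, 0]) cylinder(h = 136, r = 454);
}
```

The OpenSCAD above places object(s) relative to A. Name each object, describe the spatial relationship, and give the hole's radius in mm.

The subtracted cylinder has r = 454 mm.

A is a house frame. The house frame has a circular hole through its front wall. The hole's radius is 454 mm.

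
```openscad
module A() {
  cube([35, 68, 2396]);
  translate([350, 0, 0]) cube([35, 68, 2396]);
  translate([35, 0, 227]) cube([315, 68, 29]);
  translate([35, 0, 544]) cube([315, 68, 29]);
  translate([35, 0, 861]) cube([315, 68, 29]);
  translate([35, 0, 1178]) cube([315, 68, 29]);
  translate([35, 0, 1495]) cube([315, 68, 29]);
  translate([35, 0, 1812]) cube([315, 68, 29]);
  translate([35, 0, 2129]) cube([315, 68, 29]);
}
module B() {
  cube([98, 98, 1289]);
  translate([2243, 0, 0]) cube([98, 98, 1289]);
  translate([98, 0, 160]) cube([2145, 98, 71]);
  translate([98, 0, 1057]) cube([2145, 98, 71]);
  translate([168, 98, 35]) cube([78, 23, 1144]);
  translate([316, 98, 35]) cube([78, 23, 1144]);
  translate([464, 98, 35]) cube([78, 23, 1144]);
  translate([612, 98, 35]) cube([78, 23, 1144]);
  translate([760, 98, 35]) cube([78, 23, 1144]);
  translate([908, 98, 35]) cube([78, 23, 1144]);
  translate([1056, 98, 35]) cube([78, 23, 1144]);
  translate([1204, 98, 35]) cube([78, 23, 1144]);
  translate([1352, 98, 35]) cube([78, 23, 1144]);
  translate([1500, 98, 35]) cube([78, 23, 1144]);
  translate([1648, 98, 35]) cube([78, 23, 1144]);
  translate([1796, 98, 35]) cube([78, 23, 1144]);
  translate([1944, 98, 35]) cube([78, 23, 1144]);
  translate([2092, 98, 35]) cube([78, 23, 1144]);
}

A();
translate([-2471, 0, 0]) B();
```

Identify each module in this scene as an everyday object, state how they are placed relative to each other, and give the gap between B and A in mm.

A is a ladder. B is a fence section. The fence section is on the floor beside the ladder on its −x side. The gap between the fence section and the ladder is 130 mm.

The fence section's nearest face is 130 mm from the ladder's −x face.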